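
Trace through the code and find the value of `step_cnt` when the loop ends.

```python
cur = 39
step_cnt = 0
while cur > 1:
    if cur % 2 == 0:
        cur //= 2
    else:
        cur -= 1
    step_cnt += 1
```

Let's trace through this code step by step.

Initialize: cur = 39
Initialize: step_cnt = 0
Entering loop: while cur > 1:
After iteration 1: cur = 38, step_cnt = 1
After iteration 2: cur = 19, step_cnt = 2
After iteration 3: cur = 18, step_cnt = 3
After iteration 4: cur = 9, step_cnt = 4
After iteration 5: cur = 8, step_cnt = 5
After iteration 6: cur = 4, step_cnt = 6
After iteration 7: cur = 2, step_cnt = 7
After iteration 8: cur = 1, step_cnt = 8
Loop ends.

Final answer: 8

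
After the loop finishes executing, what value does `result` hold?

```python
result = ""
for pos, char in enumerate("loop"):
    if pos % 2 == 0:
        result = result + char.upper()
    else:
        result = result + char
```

Let's trace through this code step by step.

Initialize: result = ''
Entering loop: for pos, char in enumerate("loop"):
After iteration 1: pos = 0, char = 'l', result = 'L'
After iteration 2: pos = 1, char = 'o', result = 'Lo'
After iteration 3: pos = 2, char = 'o', result = 'LoO'
After iteration 4: pos = 3, char = 'p', result = 'LoOp'
Loop ends.

Final answer: 'LoOp'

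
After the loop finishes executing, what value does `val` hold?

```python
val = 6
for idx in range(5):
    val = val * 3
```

Let's trace through this code step by step.

Initialize: val = 6
Entering loop: for idx in range(5):
After iteration 1: idx = 0, val = 18
After iteration 2: idx = 1, val = 54
After iteration 3: idx = 2, val = 162
After iteration 4: idx = 3, val = 486
After iteration 5: idx = 4, val = 1458
Loop ends.

Final answer: 1458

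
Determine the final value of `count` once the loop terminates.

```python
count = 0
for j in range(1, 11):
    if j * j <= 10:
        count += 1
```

Let's trace through this code step by step.

Initialize: count = 0
Entering loop: for j in range(1, 11):
After iteration 1: j = 1, count = 1
After iteration 2: j = 2, count = 2
After iteration 3: j = 3, count = 3
After iteration 4: j = 4, count = 3
After iteration 5: j = 5, count = 3
After iteration 6: j = 6, count = 3
After iteration 7: j = 7, count = 3
After iteration 8: j = 8, count = 3
After iteration 9: j = 9, count = 3
After iteration 10: j = 10, count = 3
Loop ends.

Final answer: 3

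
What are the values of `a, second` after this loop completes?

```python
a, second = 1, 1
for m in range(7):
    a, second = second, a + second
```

Let's trace through this code step by step.

Initialize: a = 1
Initialize: second = 1
Entering loop: for m in range(7):
After iteration 1: m = 0, a = 1, second = 2
After iteration 2: m = 1, a = 2, second = 3
After iteration 3: m = 2, a = 3, second = 5
After iteration 4: m = 3, a = 5, second = 8
After iteration 5: m = 4, a = 8, second = 13
After iteration 6: m = 5, a = 13, second = 21
After iteration 7: m = 6, a = 21, second = 34
Loop ends.

Final answer: 21, 34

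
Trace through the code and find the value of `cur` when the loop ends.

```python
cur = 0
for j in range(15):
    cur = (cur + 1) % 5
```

Let's trace through this code step by step.

Initialize: cur = 0
Entering loop: for j in range(15):
After iteration 1: j = 0, cur = 1
After iteration 2: j = 1, cur = 2
After iteration 3: j = 2, cur = 3
After iteration 4: j = 3, cur = 4
After iteration 5: j = 4, cur = 0
After iteration 6: j = 5, cur = 1
After iteration 7: j = 6, cur = 2
After iteration 8: j = 7, cur = 3
After iteration 9: j = 8, cur = 4
After iteration 10: j = 9, cur = 0
After iteration 11: j = 10, cur = 1
After iteration 12: j = 11, cur = 2
After iteration 13: j = 12, cur = 3
After iteration 14: j = 13, cur = 4
After iteration 15: j = 14, cur = 0
Loop ends.

Final answer: 0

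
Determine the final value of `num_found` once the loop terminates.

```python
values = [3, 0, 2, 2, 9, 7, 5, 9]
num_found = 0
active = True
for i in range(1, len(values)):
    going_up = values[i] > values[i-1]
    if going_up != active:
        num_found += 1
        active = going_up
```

Let's trace through this code step by step.

Initialize: values = [3, 0, 2, 2, 9, 7, 5, 9]
Initialize: num_found = 0
Initialize: active = True
Entering loop: for i in range(1, len(values)):
After iteration 1: i = 1, num_found = 1, active = False, going_up = False
After iteration 2: i = 2, num_found = 2, active = True, going_up = True
After iteration 3: i = 3, num_found = 3, active = False, going_up = False
After iteration 4: i = 4, num_found = 4, active = True, going_up = True
After iteration 5: i = 5, num_found = 5, active = False, going_up = False
After iteration 6: i = 6, num_found = 5, active = False, going_up = False
After iteration 7: i = 7, num_found = 6, active = True, going_up = True
Loop ends.

Final answer: 6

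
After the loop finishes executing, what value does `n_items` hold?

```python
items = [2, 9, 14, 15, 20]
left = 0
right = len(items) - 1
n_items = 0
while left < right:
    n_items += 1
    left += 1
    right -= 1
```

Let's trace through this code step by step.

Initialize: items = [2, 9, 14, 15, 20]
Initialize: left = 0
Initialize: right = 4
Initialize: n_items = 0
Entering loop: while left < right:
After iteration 1: left = 1, right = 3, n_items = 1
After iteration 2: left = 2, right = 2, n_items = 2
Loop ends.

Final answer: 2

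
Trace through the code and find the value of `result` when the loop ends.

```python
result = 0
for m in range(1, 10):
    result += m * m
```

Let's trace through this code step by step.

Initialize: result = 0
Entering loop: for m in range(1, 10):
After iteration 1: m = 1, result = 1
After iteration 2: m = 2, result = 5
After iteration 3: m = 3, result = 14
After iteration 4: m = 4, result = 30
After iteration 5: m = 5, result = 55
After iteration 6: m = 6, result = 91
After iteration 7: m = 7, result = 140
After iteration 8: m = 8, result = 204
After iteration 9: m = 9, result = 285
Loop ends.

Final answer: 285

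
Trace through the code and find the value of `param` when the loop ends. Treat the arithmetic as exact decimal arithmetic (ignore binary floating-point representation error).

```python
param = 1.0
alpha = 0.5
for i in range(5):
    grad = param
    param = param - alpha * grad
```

Let's trace through this code step by step.

Initialize: param = 1.0
Initialize: alpha = 0.5
Entering loop: for i in range(5):
After iteration 1: i = 0, param = 0.5, grad = 1.0
After iteration 2: i = 1, param = 0.25, grad = 0.5
After iteration 3: i = 2, param = 0.125, grad = 0.25
After iteration 4: i = 3, param = 0.0625, grad = 0.125
After iteration 5: i = 4, param = 0.03125, grad = 0.0625
Loop ends.

Final answer: 0.03125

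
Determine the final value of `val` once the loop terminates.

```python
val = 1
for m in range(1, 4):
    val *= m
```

Let's trace through this code step by step.

Initialize: val = 1
Entering loop: for m in range(1, 4):
After iteration 1: m = 1, val = 1
After iteration 2: m = 2, val = 2
After iteration 3: m = 3, val = 6
Loop ends.

Final answer: 6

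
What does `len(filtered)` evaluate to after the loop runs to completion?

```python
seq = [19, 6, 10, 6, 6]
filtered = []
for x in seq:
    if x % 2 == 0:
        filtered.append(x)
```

Let's trace through this code step by step.

Initialize: seq = [19, 6, 10, 6, 6]
Initialize: filtered = []
Entering loop: for x in seq:
After iteration 1: x = 19, filtered = []
After iteration 2: x = 6, filtered = [6]
After iteration 3: x = 10, filtered = [6, 10]
After iteration 4: x = 6, filtered = [6, 10, 6]
After iteration 5: x = 6, filtered = [6, 10, 6, 6]
Loop ends.
len(filtered) = 4

Final answer: 4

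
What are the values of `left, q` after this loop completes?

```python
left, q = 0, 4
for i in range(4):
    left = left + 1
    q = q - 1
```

Let's trace through this code step by step.

Initialize: left = 0
Initialize: q = 4
Entering loop: for i in range(4):
After iteration 1: i = 0, left = 1, q = 3
After iteration 2: i = 1, left = 2, q = 2
After iteration 3: i = 2, left = 3, q = 1
After iteration 4: i = 3, left = 4, q = 0
Loop ends.

Final answer: 4, 0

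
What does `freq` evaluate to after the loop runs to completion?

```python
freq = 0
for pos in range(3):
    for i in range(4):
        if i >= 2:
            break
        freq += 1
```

Let's trace through this code step by step.

Initialize: freq = 0
Entering loop: for pos in range(3):
After iteration 1: pos = 0, freq = 2
After iteration 2: pos = 1, freq = 4
After iteration 3: pos = 2, freq = 6
Loop ends.

Final answer: 6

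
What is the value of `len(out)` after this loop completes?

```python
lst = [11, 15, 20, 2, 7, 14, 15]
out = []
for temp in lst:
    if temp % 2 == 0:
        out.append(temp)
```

Let's trace through this code step by step.

Initialize: lst = [11, 15, 20, 2, 7, 14, 15]
Initialize: out = []
Entering loop: for temp in lst:
After iteration 1: temp = 11, out = []
After iteration 2: temp = 15, out = []
After iteration 3: temp = 20, out = [20]
After iteration 4: temp = 2, out = [20, 2]
After iteration 5: temp = 7, out = [20, 2]
After iteration 6: temp = 14, out = [20, 2, 14]
After iteration 7: temp = 15, out = [20, 2, 14]
Loop ends.
len(out) = 3

Final answer: 3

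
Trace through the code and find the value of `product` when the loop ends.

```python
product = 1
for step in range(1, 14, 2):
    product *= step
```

Let's trace through this code step by step.

Initialize: product = 1
Entering loop: for step in range(1, 14, 2):
After iteration 1: step = 1, product = 1
After iteration 2: step = 3, product = 3
After iteration 3: step = 5, product = 15
After iteration 4: step = 7, product = 105
After iteration 5: step = 9, product = 945
After iteration 6: step = 11, product = 10395
After iteration 7: step = 13, product = 135135
Loop ends.

Final answer: 135135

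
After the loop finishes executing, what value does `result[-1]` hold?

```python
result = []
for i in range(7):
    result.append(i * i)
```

Let's trace through this code step by step.

Initialize: result = []
Entering loop: for i in range(7):
After iteration 1: i = 0, result = [0]
After iteration 2: i = 1, result = [0, 1]
After iteration 3: i = 2, result = [0, 1, 4]
After iteration 4: i = 3, result = [0, 1, 4, 9]
After iteration 5: i = 4, result = [0, 1, 4, 9, 16]
After iteration 6: i = 5, result = [0, 1, 4, 9, 16, 25]
After iteration 7: i = 6, result = [0, 1, 4, 9, 16, 25, 36]
Loop ends.
result[-1] = 36

Final answer: 36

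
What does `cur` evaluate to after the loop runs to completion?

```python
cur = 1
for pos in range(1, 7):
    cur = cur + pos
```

Let's trace through this code step by step.

Initialize: cur = 1
Entering loop: for pos in range(1, 7):
After iteration 1: pos = 1, cur = 2
After iteration 2: pos = 2, cur = 4
After iteration 3: pos = 3, cur = 7
After iteration 4: pos = 4, cur = 11
After iteration 5: pos = 5, cur = 16
After iteration 6: pos = 6, cur = 22
Loop ends.

Final answer: 22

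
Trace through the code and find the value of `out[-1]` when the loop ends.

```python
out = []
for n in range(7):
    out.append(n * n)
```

Let's trace through this code step by step.

Initialize: out = []
Entering loop: for n in range(7):
After iteration 1: n = 0, out = [0]
After iteration 2: n = 1, out = [0, 1]
After iteration 3: n = 2, out = [0, 1, 4]
After iteration 4: n = 3, out = [0, 1, 4, 9]
After iteration 5: n = 4, out = [0, 1, 4, 9, 16]
After iteration 6: n = 5, out = [0, 1, 4, 9, 16, 25]
After iteration 7: n = 6, out = [0, 1, 4, 9, 16, 25, 36]
Loop ends.
out[-1] = 36

Final answer: 36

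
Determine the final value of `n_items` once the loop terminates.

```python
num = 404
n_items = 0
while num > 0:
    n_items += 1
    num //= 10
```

Let's trace through this code step by step.

Initialize: num = 404
Initialize: n_items = 0
Entering loop: while num > 0:
After iteration 1: num = 40, n_items = 1
After iteration 2: num = 4, n_items = 2
After iteration 3: num = 0, n_items = 3
Loop ends.

Final answer: 3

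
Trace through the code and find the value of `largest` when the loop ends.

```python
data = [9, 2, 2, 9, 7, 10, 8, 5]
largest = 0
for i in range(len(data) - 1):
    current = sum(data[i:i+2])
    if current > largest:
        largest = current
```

Let's trace through this code step by step.

Initialize: data = [9, 2, 2, 9, 7, 10, 8, 5]
Initialize: largest = 0
Entering loop: for i in range(len(data) - 1):
After iteration 1: i = 0, largest = 11, current = 11
After iteration 2: i = 1, largest = 11, current = 4
After iteration 3: i = 2, largest = 11, current = 11
After iteration 4: i = 3, largest = 16, current = 16
After iteration 5: i = 4, largest = 17, current = 17
After iteration 6: i = 5, largest = 18, current = 18
After iteration 7: i = 6, largest = 18, current = 13
Loop ends.

Final answer: 18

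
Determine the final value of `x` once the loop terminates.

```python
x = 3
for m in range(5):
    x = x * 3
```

Let's trace through this code step by step.

Initialize: x = 3
Entering loop: for m in range(5):
After iteration 1: m = 0, x = 9
After iteration 2: m = 1, x = 27
After iteration 3: m = 2, x = 81
After iteration 4: m = 3, x = 243
After iteration 5: m = 4, x = 729
Loop ends.

Final answer: 729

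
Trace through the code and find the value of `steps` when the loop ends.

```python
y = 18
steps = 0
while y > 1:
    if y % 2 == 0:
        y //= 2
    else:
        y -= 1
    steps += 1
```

Let's trace through this code step by step.

Initialize: y = 18
Initialize: steps = 0
Entering loop: while y > 1:
After iteration 1: y = 9, steps = 1
After iteration 2: y = 8, steps = 2
After iteration 3: y = 4, steps = 3
After iteration 4: y = 2, steps = 4
After iteration 5: y = 1, steps = 5
Loop ends.

Final answer: 5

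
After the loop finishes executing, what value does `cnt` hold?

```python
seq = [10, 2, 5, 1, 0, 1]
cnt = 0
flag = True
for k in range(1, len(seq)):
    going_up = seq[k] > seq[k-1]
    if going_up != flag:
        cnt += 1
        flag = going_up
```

Let's trace through this code step by step.

Initialize: seq = [10, 2, 5, 1, 0, 1]
Initialize: cnt = 0
Initialize: flag = True
Entering loop: for k in range(1, len(seq)):
After iteration 1: k = 1, cnt = 1, flag = False, going_up = False
After iteration 2: k = 2, cnt = 2, flag = True, going_up = True
After iteration 3: k = 3, cnt = 3, flag = False, going_up = False
After iteration 4: k = 4, cnt = 3, flag = False, going_up = False
After iteration 5: k = 5, cnt = 4, flag = True, going_up = True
Loop ends.

Final answer: 4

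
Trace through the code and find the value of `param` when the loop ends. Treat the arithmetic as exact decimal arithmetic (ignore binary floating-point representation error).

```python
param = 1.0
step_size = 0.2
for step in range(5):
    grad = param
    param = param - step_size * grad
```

Let's trace through this code step by step.

Initialize: param = 1.0
Initialize: step_size = 0.2
Entering loop: for step in range(5):
After iteration 1: step = 0, param = 0.8, grad = 1.0
After iteration 2: step = 1, param = 0.64, grad = 0.8
After iteration 3: step = 2, param = 0.512, grad = 0.64
After iteration 4: step = 3, param = 0.4096, grad = 0.512
After iteration 5: step = 4, param = 0.32768, grad = 0.4096
Loop ends.

Final answer: 0.32768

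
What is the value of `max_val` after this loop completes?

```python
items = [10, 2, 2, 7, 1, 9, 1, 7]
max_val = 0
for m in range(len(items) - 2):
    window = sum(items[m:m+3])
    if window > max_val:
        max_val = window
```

Let's trace through this code step by step.

Initialize: items = [10, 2, 2, 7, 1, 9, 1, 7]
Initialize: max_val = 0
Entering loop: for m in range(len(items) - 2):
After iteration 1: m = 0, max_val = 14, window = 14
After iteration 2: m = 1, max_val = 14, window = 11
After iteration 3: m = 2, max_val = 14, window = 10
After iteration 4: m = 3, max_val = 17, window = 17
After iteration 5: m = 4, max_val = 17, window = 11
After iteration 6: m = 5, max_val = 17, window = 17
Loop ends.

Final answer: 17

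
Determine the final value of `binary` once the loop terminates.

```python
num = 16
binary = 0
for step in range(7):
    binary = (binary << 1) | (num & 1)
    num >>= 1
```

Let's trace through this code step by step.

Initialize: num = 16
Initialize: binary = 0
Entering loop: for step in range(7):
After iteration 1: step = 0, num = 8, binary = 0
After iteration 2: step = 1, num = 4, binary = 0
After iteration 3: step = 2, num = 2, binary = 0
After iteration 4: step = 3, num = 1, binary = 0
After iteration 5: step = 4, num = 0, binary = 1
After iteration 6: step = 5, num = 0, binary = 2
After iteration 7: step = 6, num = 0, binary = 4
Loop ends.

Final answer: 4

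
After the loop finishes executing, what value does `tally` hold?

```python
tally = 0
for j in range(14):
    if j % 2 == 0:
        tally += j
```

Let's trace through this code step by step.

Initialize: tally = 0
Entering loop: for j in range(14):
After iteration 1: j = 0, tally = 0
After iteration 2: j = 1, tally = 0
After iteration 3: j = 2, tally = 2
After iteration 4: j = 3, tally = 2
After iteration 5: j = 4, tally = 6
After iteration 6: j = 5, tally = 6
After iteration 7: j = 6, tally = 12
After iteration 8: j = 7, tally = 12
After iteration 9: j = 8, tally = 20
After iteration 10: j = 9, tally = 20
After iteration 11: j = 10, tally = 30
After iteration 12: j = 11, tally = 30
After iteration 13: j = 12, tally = 42
After iteration 14: j = 13, tally = 42
Loop ends.

Final answer: 42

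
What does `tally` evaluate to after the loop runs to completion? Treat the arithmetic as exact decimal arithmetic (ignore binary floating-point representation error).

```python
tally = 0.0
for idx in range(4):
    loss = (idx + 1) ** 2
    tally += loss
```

Let's trace through this code step by step.

Initialize: tally = 0.0
Entering loop: for idx in range(4):
After iteration 1: idx = 0, tally = 1.0, loss = 1
After iteration 2: idx = 1, tally = 5.0, loss = 4
After iteration 3: idx = 2, tally = 14.0, loss = 9
After iteration 4: idx = 3, tally = 30.0, loss = 16
Loop ends.

Final answer: 30.0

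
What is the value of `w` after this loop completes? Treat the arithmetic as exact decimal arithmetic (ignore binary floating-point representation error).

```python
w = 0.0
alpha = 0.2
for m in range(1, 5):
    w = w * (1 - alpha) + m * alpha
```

Let's trace through this code step by step.

Initialize: w = 0.0
Initialize: alpha = 0.2
Entering loop: for m in range(1, 5):
After iteration 1: m = 1, w = 0.2
After iteration 2: m = 2, w = 0.56
After iteration 3: m = 3, w = 1.048
After iteration 4: m = 4, w = 1.6384
Loop ends.

Final answer: 1.6384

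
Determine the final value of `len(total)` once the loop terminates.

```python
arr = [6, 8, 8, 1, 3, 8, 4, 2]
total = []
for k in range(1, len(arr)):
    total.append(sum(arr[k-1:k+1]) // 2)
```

Let's trace through this code step by step.

Initialize: arr = [6, 8, 8, 1, 3, 8, 4, 2]
Initialize: total = []
Entering loop: for k in range(1, len(arr)):
After iteration 1: k = 1, total = [7]
After iteration 2: k = 2, total = [7, 8]
After iteration 3: k = 3, total = [7, 8, 4]
After iteration 4: k = 4, total = [7, 8, 4, 2]
After iteration 5: k = 5, total = [7, 8, 4, 2, 5]
After iteration 6: k = 6, total = [7, 8, 4, 2, 5, 6]
After iteration 7: k = 7, total = [7, 8, 4, 2, 5, 6, 3]
Loop ends.
len(total) = 7

Final answer: 7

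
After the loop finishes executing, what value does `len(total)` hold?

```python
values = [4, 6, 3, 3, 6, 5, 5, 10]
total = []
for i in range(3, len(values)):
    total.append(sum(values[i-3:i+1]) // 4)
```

Let's trace through this code step by step.

Initialize: values = [4, 6, 3, 3, 6, 5, 5, 10]
Initialize: total = []
Entering loop: for i in range(3, len(values)):
After iteration 1: i = 3, total = [4]
After iteration 2: i = 4, total = [4, 4]
After iteration 3: i = 5, total = [4, 4, 4]
After iteration 4: i = 6, total = [4, 4, 4, 4]
After iteration 5: i = 7, total = [4, 4, 4, 4, 6]
Loop ends.
len(total) = 5

Final answer: 5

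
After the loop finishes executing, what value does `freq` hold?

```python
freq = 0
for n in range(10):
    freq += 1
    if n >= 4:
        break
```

Let's trace through this code step by step.

Initialize: freq = 0
Entering loop: for n in range(10):
After iteration 1: n = 0, freq = 1
After iteration 2: n = 1, freq = 2
After iteration 3: n = 2, freq = 3
After iteration 4: n = 3, freq = 4
After iteration 5: n = 4, freq = 5
Loop ends.

Final answer: 5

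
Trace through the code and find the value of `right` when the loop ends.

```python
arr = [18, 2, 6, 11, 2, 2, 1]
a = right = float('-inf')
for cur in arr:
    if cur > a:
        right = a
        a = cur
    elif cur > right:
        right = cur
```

Let's trace through this code step by step.

Initialize: arr = [18, 2, 6, 11, 2, 2, 1]
Initialize: a = -inf
Initialize: right = -inf
Entering loop: for cur in arr:
After iteration 1: cur = 18, a = 18, right = -inf
After iteration 2: cur = 2, a = 18, right = 2
After iteration 3: cur = 6, a = 18, right = 6
After iteration 4: cur = 11, a = 18, right = 11
After iteration 5: cur = 2, a = 18, right = 11
After iteration 6: cur = 2, a = 18, right = 11
After iteration 7: cur = 1, a = 18, right = 11
Loop ends.

Final answer: 11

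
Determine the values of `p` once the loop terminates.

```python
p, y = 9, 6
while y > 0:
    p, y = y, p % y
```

Let's trace through this code step by step.

Initialize: p = 9
Initialize: y = 6
Entering loop: while y > 0:
After iteration 1: p = 6, y = 3
After iteration 2: p = 3, y = 0
Loop ends.

Final answer: 3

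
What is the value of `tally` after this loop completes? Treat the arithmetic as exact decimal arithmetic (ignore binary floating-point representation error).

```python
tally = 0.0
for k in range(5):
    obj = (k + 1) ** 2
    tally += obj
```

Let's trace through this code step by step.

Initialize: tally = 0.0
Entering loop: for k in range(5):
After iteration 1: k = 0, tally = 1.0, obj = 1
After iteration 2: k = 1, tally = 5.0, obj = 4
After iteration 3: k = 2, tally = 14.0, obj = 9
After iteration 4: k = 3, tally = 30.0, obj = 16
After iteration 5: k = 4, tally = 55.0, obj = 25
Loop ends.

Final answer: 55.0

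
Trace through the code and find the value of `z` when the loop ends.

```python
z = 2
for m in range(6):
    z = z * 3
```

Let's trace through this code step by step.

Initialize: z = 2
Entering loop: for m in range(6):
After iteration 1: m = 0, z = 6
After iteration 2: m = 1, z = 18
After iteration 3: m = 2, z = 54
After iteration 4: m = 3, z = 162
After iteration 5: m = 4, z = 486
After iteration 6: m = 5, z = 1458
Loop ends.

Final answer: 1458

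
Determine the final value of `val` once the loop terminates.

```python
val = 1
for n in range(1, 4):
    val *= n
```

Let's trace through this code step by step.

Initialize: val = 1
Entering loop: for n in range(1, 4):
After iteration 1: n = 1, val = 1
After iteration 2: n = 2, val = 2
After iteration 3: n = 3, val = 6
Loop ends.

Final answer: 6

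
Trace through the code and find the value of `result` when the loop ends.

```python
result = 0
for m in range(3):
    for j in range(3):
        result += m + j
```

Let's trace through this code step by step.

Initialize: result = 0
Entering loop: for m in range(3):
After iteration 1: m = 0, result = 3
After iteration 2: m = 1, result = 9
After iteration 3: m = 2, result = 18
Loop ends.

Final answer: 18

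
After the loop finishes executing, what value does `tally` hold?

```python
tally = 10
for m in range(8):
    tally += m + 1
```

Let's trace through this code step by step.

Initialize: tally = 10
Entering loop: for m in range(8):
After iteration 1: m = 0, tally = 11
After iteration 2: m = 1, tally = 13
After iteration 3: m = 2, tally = 16
After iteration 4: m = 3, tally = 20
After iteration 5: m = 4, tally = 25
After iteration 6: m = 5, tally = 31
After iteration 7: m = 6, tally = 38
After iteration 8: m = 7, tally = 46
Loop ends.

Final answer: 46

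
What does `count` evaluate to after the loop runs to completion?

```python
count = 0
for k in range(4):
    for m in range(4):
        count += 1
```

Let's trace through this code step by step.

Initialize: count = 0
Entering loop: for k in range(4):
After iteration 1: k = 0, count = 4
After iteration 2: k = 1, count = 8
After iteration 3: k = 2, count = 12
After iteration 4: k = 3, count = 16
Loop ends.

Final answer: 16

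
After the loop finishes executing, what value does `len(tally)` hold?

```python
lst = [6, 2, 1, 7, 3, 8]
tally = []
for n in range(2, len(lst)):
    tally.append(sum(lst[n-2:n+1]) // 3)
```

Let's trace through this code step by step.

Initialize: lst = [6, 2, 1, 7, 3, 8]
Initialize: tally = []
Entering loop: for n in range(2, len(lst)):
After iteration 1: n = 2, tally = [3]
After iteration 2: n = 3, tally = [3, 3]
After iteration 3: n = 4, tally = [3, 3, 3]
After iteration 4: n = 5, tally = [3, 3, 3, 6]
Loop ends.
len(tally) = 4

Final answer: 4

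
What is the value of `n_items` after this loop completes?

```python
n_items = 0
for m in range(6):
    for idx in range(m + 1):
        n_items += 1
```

Let's trace through this code step by step.

Initialize: n_items = 0
Entering loop: for m in range(6):
After iteration 1: m = 0, n_items = 1, idx = 0
After iteration 2: m = 1, n_items = 3, idx = 1
After iteration 3: m = 2, n_items = 6, idx = 2
After iteration 4: m = 3, n_items = 10, idx = 3
After iteration 5: m = 4, n_items = 15, idx = 4
After iteration 6: m = 5, n_items = 21, idx = 5
Loop ends.

Final answer: 21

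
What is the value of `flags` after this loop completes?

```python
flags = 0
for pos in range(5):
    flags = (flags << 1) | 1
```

Let's trace through this code step by step.

Initialize: flags = 0
Entering loop: for pos in range(5):
After iteration 1: pos = 0, flags = 1
After iteration 2: pos = 1, flags = 3
After iteration 3: pos = 2, flags = 7
After iteration 4: pos = 3, flags = 15
After iteration 5: pos = 4, flags = 31
Loop ends.

Final answer: 31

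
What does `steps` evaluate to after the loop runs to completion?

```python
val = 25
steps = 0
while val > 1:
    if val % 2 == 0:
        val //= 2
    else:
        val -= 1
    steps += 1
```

Let's trace through this code step by step.

Initialize: val = 25
Initialize: steps = 0
Entering loop: while val > 1:
After iteration 1: val = 24, steps = 1
After iteration 2: val = 12, steps = 2
After iteration 3: val = 6, steps = 3
After iteration 4: val = 3, steps = 4
After iteration 5: val = 2, steps = 5
After iteration 6: val = 1, steps = 6
Loop ends.

Final answer: 6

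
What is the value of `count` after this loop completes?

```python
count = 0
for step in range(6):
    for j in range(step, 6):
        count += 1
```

Let's trace through this code step by step.

Initialize: count = 0
Entering loop: for step in range(6):
After iteration 1: step = 0, count = 6
After iteration 2: step = 1, count = 11
After iteration 3: step = 2, count = 15
After iteration 4: step = 3, count = 18
After iteration 5: step = 4, count = 20
After iteration 6: step = 5, count = 21
Loop ends.

Final answer: 21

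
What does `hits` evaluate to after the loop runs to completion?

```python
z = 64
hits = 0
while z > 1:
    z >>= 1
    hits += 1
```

Let's trace through this code step by step.

Initialize: z = 64
Initialize: hits = 0
Entering loop: while z > 1:
After iteration 1: z = 32, hits = 1
After iteration 2: z = 16, hits = 2
After iteration 3: z = 8, hits = 3
After iteration 4: z = 4, hits = 4
After iteration 5: z = 2, hits = 5
After iteration 6: z = 1, hits = 6
Loop ends.

Final answer: 6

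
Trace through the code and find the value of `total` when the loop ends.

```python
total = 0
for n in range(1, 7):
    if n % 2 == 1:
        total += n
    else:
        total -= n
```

Let's trace through this code step by step.

Initialize: total = 0
Entering loop: for n in range(1, 7):
After iteration 1: n = 1, total = 1
After iteration 2: n = 2, total = -1
After iteration 3: n = 3, total = 2
After iteration 4: n = 4, total = -2
After iteration 5: n = 5, total = 3
After iteration 6: n = 6, total = -3
Loop ends.

Final answer: -3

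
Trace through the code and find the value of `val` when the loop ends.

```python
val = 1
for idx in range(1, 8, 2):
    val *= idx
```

Let's trace through this code step by step.

Initialize: val = 1
Entering loop: for idx in range(1, 8, 2):
After iteration 1: idx = 1, val = 1
After iteration 2: idx = 3, val = 3
After iteration 3: idx = 5, val = 15
After iteration 4: idx = 7, val = 105
Loop ends.

Final answer: 105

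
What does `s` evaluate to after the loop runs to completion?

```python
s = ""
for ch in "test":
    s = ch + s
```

Let's trace through this code step by step.

Initialize: s = ''
Entering loop: for ch in "test":
After iteration 1: ch = 't', s = 't'
After iteration 2: ch = 'e', s = 'et'
After iteration 3: ch = 's', s = 'set'
After iteration 4: ch = 't', s = 'tset'
Loop ends.

Final answer: 'tset'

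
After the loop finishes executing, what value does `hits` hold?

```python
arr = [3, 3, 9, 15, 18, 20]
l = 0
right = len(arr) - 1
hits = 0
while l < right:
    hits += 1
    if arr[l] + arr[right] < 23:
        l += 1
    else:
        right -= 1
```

Let's trace through this code step by step.

Initialize: arr = [3, 3, 9, 15, 18, 20]
Initialize: l = 0
Initialize: right = 5
Initialize: hits = 0
Entering loop: while l < right:
After iteration 1: l = 0, right = 4, hits = 1
After iteration 2: l = 1, right = 4, hits = 2
After iteration 3: l = 2, right = 4, hits = 3
After iteration 4: l = 2, right = 3, hits = 4
After iteration 5: l = 2, right = 2, hits = 5
Loop ends.

Final answer: 5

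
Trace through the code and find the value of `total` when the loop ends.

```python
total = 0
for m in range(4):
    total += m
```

Let's trace through this code step by step.

Initialize: total = 0
Entering loop: for m in range(4):
After iteration 1: m = 0, total = 0
After iteration 2: m = 1, total = 1
After iteration 3: m = 2, total = 3
After iteration 4: m = 3, total = 6
Loop ends.

Final answer: 6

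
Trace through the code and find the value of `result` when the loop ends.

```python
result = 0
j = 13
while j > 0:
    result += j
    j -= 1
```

Let's trace through this code step by step.

Initialize: result = 0
Initialize: j = 13
Entering loop: while j > 0:
After iteration 1: result = 13, j = 12
After iteration 2: result = 25, j = 11
After iteration 3: result = 36, j = 10
After iteration 4: result = 46, j = 9
After iteration 5: result = 55, j = 8
After iteration 6: result = 63, j = 7
After iteration 7: result = 70, j = 6
After iteration 8: result = 76, j = 5
After iteration 9: result = 81, j = 4
After iteration 10: result = 85, j = 3
After iteration 11: result = 88, j = 2
After iteration 12: result = 90, j = 1
After iteration 13: result = 91, j = 0
Loop ends.

Final answer: 91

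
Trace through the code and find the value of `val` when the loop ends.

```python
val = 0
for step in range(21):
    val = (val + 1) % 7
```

Let's trace through this code step by step.

Initialize: val = 0
Entering loop: for step in range(21):
After iteration 1: step = 0, val = 1
After iteration 2: step = 1, val = 2
After iteration 3: step = 2, val = 3
After iteration 4: step = 3, val = 4
After iteration 5: step = 4, val = 5
After iteration 6: step = 5, val = 6
After iteration 7: step = 6, val = 0
After iteration 8: step = 7, val = 1
After iteration 9: step = 8, val = 2
After iteration 10: step = 9, val = 3
After iteration 11: step = 10, val = 4
After iteration 12: step = 11, val = 5
After iteration 13: step = 12, val = 6
After iteration 14: step = 13, val = 0
After iteration 15: step = 14, val = 1
After iteration 16: step = 15, val = 2
After iteration 17: step = 16, val = 3
After iteration 18: step = 17, val = 4
After iteration 19: step = 18, val = 5
After iteration 20: step = 19, val = 6
After iteration 21: step = 20, val = 0
Loop ends.

Final answer: 0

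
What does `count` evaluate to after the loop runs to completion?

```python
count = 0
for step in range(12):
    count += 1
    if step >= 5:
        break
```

Let's trace through this code step by step.

Initialize: count = 0
Entering loop: for step in range(12):
After iteration 1: step = 0, count = 1
After iteration 2: step = 1, count = 2
After iteration 3: step = 2, count = 3
After iteration 4: step = 3, count = 4
After iteration 5: step = 4, count = 5
After iteration 6: step = 5, count = 6
Loop ends.

Final answer: 6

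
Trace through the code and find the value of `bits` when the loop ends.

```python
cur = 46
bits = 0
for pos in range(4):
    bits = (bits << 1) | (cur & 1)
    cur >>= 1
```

Let's trace through this code step by step.

Initialize: cur = 46
Initialize: bits = 0
Entering loop: for pos in range(4):
After iteration 1: pos = 0, cur = 23, bits = 0
After iteration 2: pos = 1, cur = 11, bits = 1
After iteration 3: pos = 2, cur = 5, bits = 3
After iteration 4: pos = 3, cur = 2, bits = 7
Loop ends.

Final answer: 7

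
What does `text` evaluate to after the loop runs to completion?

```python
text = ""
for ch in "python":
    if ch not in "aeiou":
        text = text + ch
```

Let's trace through this code step by step.

Initialize: text = ''
Entering loop: for ch in "python":
After iteration 1: ch = 'p', text = 'p'
After iteration 2: ch = 'y', text = 'py'
After iteration 3: ch = 't', text = 'pyt'
After iteration 4: ch = 'h', text = 'pyth'
After iteration 5: ch = 'o', text = 'pyth'
After iteration 6: ch = 'n', text = 'pythn'
Loop ends.

Final answer: 'pythn'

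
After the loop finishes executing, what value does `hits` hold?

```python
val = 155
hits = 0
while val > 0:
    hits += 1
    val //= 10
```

Let's trace through this code step by step.

Initialize: val = 155
Initialize: hits = 0
Entering loop: while val > 0:
After iteration 1: val = 15, hits = 1
After iteration 2: val = 1, hits = 2
After iteration 3: val = 0, hits = 3
Loop ends.

Final answer: 3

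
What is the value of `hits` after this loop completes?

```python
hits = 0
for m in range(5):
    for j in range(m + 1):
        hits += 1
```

Let's trace through this code step by step.

Initialize: hits = 0
Entering loop: for m in range(5):
After iteration 1: m = 0, hits = 1, j = 0
After iteration 2: m = 1, hits = 3, j = 1
After iteration 3: m = 2, hits = 6, j = 2
After iteration 4: m = 3, hits = 10, j = 3
After iteration 5: m = 4, hits = 15, j = 4
Loop ends.

Final answer: 15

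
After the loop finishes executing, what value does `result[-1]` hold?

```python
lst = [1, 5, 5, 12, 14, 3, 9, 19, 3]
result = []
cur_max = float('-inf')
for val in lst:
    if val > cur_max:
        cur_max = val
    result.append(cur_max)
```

Let's trace through this code step by step.

Initialize: lst = [1, 5, 5, 12, 14, 3, 9, 19, 3]
Initialize: result = []
Initialize: cur_max = -inf
Entering loop: for val in lst:
After iteration 1: val = 1, result = [1], cur_max = 1
After iteration 2: val = 5, result = [1, 5], cur_max = 5
After iteration 3: val = 5, result = [1, 5, 5], cur_max = 5
After iteration 4: val = 12, result = [1, 5, 5, 12], cur_max = 12
After iteration 5: val = 14, result = [1, 5, 5, 12, 14], cur_max = 14
After iteration 6: val = 3, result = [1, 5, 5, 12, 14, 14], cur_max = 14
After iteration 7: val = 9, result = [1, 5, 5, 12, 14, 14, 14], cur_max = 14
After iteration 8: val = 19, result = [1, 5, 5, 12, 14, 14, 14, 19], cur_max = 19
After iteration 9: val = 3, result = [1, 5, 5, 12, 14, 14, 14, 19, 19], cur_max = 19
Loop ends.
result[-1] = 19

Final answer: 19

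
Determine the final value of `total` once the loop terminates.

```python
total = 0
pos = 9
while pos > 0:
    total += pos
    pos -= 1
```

Let's trace through this code step by step.

Initialize: total = 0
Initialize: pos = 9
Entering loop: while pos > 0:
After iteration 1: total = 9, pos = 8
After iteration 2: total = 17, pos = 7
After iteration 3: total = 24, pos = 6
After iteration 4: total = 30, pos = 5
After iteration 5: total = 35, pos = 4
After iteration 6: total = 39, pos = 3
After iteration 7: total = 42, pos = 2
After iteration 8: total = 44, pos = 1
After iteration 9: total = 45, pos = 0
Loop ends.

Final answer: 45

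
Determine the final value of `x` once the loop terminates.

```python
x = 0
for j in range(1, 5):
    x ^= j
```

Let's trace through this code step by step.

Initialize: x = 0
Entering loop: for j in range(1, 5):
After iteration 1: j = 1, x = 1
After iteration 2: j = 2, x = 3
After iteration 3: j = 3, x = 0
After iteration 4: j = 4, x = 4
Loop ends.

Final answer: 4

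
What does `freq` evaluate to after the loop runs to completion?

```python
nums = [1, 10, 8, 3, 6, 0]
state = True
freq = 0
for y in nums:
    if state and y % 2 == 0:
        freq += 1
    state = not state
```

Let's trace through this code step by step.

Initialize: nums = [1, 10, 8, 3, 6, 0]
Initialize: state = True
Initialize: freq = 0
Entering loop: for y in nums:
After iteration 1: y = 1, state = False, freq = 0
After iteration 2: y = 10, state = True, freq = 0
After iteration 3: y = 8, state = False, freq = 1
After iteration 4: y = 3, state = True, freq = 1
After iteration 5: y = 6, state = False, freq = 2
After iteration 6: y = 0, state = True, freq = 2
Loop ends.

Final answer: 2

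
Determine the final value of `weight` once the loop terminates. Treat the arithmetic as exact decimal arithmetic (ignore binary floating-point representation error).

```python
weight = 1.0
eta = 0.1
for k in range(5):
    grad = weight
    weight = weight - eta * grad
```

Let's trace through this code step by step.

Initialize: weight = 1.0
Initialize: eta = 0.1
Entering loop: for k in range(5):
After iteration 1: k = 0, weight = 0.9, grad = 1.0
After iteration 2: k = 1, weight = 0.81, grad = 0.9
After iteration 3: k = 2, weight = 0.729, grad = 0.81
After iteration 4: k = 3, weight = 0.6561, grad = 0.729
After iteration 5: k = 4, weight = 0.59049, grad = 0.6561
Loop ends.

Final answer: 0.59049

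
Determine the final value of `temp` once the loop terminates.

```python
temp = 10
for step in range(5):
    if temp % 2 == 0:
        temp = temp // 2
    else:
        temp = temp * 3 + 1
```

Let's trace through this code step by step.

Initialize: temp = 10
Entering loop: for step in range(5):
After iteration 1: step = 0, temp = 5
After iteration 2: step = 1, temp = 16
After iteration 3: step = 2, temp = 8
After iteration 4: step = 3, temp = 4
After iteration 5: step = 4, temp = 2
Loop ends.

Final answer: 2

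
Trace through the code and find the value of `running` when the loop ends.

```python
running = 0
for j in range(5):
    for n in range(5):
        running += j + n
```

Let's trace through this code step by step.

Initialize: running = 0
Entering loop: for j in range(5):
After iteration 1: j = 0, running = 10
After iteration 2: j = 1, running = 25
After iteration 3: j = 2, running = 45
After iteration 4: j = 3, running = 70
After iteration 5: j = 4, running = 100
Loop ends.

Final answer: 100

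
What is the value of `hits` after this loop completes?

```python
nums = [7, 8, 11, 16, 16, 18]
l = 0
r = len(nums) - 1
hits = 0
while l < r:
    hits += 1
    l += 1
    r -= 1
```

Let's trace through this code step by step.

Initialize: nums = [7, 8, 11, 16, 16, 18]
Initialize: l = 0
Initialize: r = 5
Initialize: hits = 0
Entering loop: while l < r:
After iteration 1: l = 1, r = 4, hits = 1
After iteration 2: l = 2, r = 3, hits = 2
After iteration 3: l = 3, r = 2, hits = 3
Loop ends.

Final answer: 3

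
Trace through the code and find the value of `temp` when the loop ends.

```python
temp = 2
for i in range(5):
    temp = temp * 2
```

Let's trace through this code step by step.

Initialize: temp = 2
Entering loop: for i in range(5):
After iteration 1: i = 0, temp = 4
After iteration 2: i = 1, temp = 8
After iteration 3: i = 2, temp = 16
After iteration 4: i = 3, temp = 32
After iteration 5: i = 4, temp = 64
Loop ends.

Final answer: 64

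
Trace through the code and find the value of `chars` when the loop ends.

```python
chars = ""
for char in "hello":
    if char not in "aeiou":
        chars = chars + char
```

Let's trace through this code step by step.

Initialize: chars = ''
Entering loop: for char in "hello":
After iteration 1: char = 'h', chars = 'h'
After iteration 2: char = 'e', chars = 'h'
After iteration 3: char = 'l', chars = 'hl'
After iteration 4: char = 'l', chars = 'hll'
After iteration 5: char = 'o', chars = 'hll'
Loop ends.

Final answer: 'hll'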